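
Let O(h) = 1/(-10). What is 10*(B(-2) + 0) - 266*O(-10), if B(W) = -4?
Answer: -67/5 ≈ -13.400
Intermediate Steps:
O(h) = -⅒
10*(B(-2) + 0) - 266*O(-10) = 10*(-4 + 0) - 266*(-⅒) = 10*(-4) + 133/5 = -40 + 133/5 = -67/5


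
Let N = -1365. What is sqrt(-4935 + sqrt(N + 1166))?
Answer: sqrt(-4935 + I*sqrt(199)) ≈ 0.1 + 70.25*I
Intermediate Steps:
sqrt(-4935 + sqrt(N + 1166)) = sqrt(-4935 + sqrt(-1365 + 1166)) = sqrt(-4935 + sqrt(-199)) = sqrt(-4935 + I*sqrt(199))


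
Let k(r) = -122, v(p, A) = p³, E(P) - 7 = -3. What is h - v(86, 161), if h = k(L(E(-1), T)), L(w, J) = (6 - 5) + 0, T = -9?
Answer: -636178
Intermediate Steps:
E(P) = 4 (E(P) = 7 - 3 = 4)
L(w, J) = 1 (L(w, J) = 1 + 0 = 1)
h = -122
h - v(86, 161) = -122 - 1*86³ = -122 - 1*636056 = -122 - 636056 = -636178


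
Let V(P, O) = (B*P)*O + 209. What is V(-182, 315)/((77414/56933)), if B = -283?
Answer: 923715094867/77414 ≈ 1.1932e+7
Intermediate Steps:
V(P, O) = 209 - 283*O*P (V(P, O) = (-283*P)*O + 209 = -283*O*P + 209 = 209 - 283*O*P)
V(-182, 315)/((77414/56933)) = (209 - 283*315*(-182))/((77414/56933)) = (209 + 16224390)/((77414*(1/56933))) = 16224599/(77414/56933) = 16224599*(56933/77414) = 923715094867/77414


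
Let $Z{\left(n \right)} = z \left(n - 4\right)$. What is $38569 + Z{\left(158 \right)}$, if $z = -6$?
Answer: $37645$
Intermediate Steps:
$Z{\left(n \right)} = 24 - 6 n$ ($Z{\left(n \right)} = - 6 \left(n - 4\right) = - 6 \left(-4 + n\right) = 24 - 6 n$)
$38569 + Z{\left(158 \right)} = 38569 + \left(24 - 948\right) = 38569 - 924 = 37645$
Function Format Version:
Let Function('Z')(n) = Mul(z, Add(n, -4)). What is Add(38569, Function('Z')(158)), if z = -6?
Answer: 37645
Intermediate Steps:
Function('Z')(n) = Add(24, Mul(-6, n)) (Function('Z')(n) = Mul(-6, Add(n, -4)) = Mul(-6, Add(-4, n)) = Add(24, Mul(-6, n)))
Add(38569, Function('Z')(158)) = Add(38569, Add(24, Mul(-6, 158))) = Add(38569, Add(24, -948)) = Add(38569, -924) = 37645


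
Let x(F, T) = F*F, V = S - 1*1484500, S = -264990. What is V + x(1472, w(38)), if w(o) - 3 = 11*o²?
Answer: 417294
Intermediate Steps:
V = -1749490 (V = -264990 - 1*1484500 = -264990 - 1484500 = -1749490)
w(o) = 3 + 11*o²
x(F, T) = F²
V + x(1472, w(38)) = -1749490 + 1472² = -1749490 + 2166784 = 417294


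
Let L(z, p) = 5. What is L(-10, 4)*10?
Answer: 50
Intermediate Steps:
L(-10, 4)*10 = 5*10 = 50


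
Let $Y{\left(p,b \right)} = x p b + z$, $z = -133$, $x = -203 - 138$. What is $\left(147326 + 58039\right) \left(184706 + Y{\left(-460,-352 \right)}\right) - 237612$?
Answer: $-11301266376267$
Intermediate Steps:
$x = -341$
$Y{\left(p,b \right)} = -133 - 341 b p$ ($Y{\left(p,b \right)} = - 341 p b - 133 = - 341 b p - 133 = -133 - 341 b p$)
$\left(147326 + 58039\right) \left(184706 + Y{\left(-460,-352 \right)}\right) - 237612 = \left(147326 + 58039\right) \left(184706 - \left(133 - -55214720\right)\right) - 237612 = 205365 \left(184706 - 55214853\right) - 237612 = 205365 \left(-55030147\right) - 237612 = -11301266138655 - 237612 = -11301266376267$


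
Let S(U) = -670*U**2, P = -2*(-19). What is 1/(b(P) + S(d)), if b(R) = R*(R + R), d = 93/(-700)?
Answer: 49000/140932517 ≈ 0.00034768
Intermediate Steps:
d = -93/700 (d = 93*(-1/700) = -93/700 ≈ -0.13286)
P = 38
b(R) = 2*R**2 (b(R) = R*(2*R) = 2*R**2)
1/(b(P) + S(d)) = 1/(2*38**2 - 670*(-93/700)**2) = 1/(2*1444 - 670*8649/490000) = 1/(2888 - 579483/49000) = 1/(140932517/49000) = 49000/140932517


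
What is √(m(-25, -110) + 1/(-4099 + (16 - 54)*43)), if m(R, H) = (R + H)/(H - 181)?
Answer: 4*√20324798/26481 ≈ 0.68099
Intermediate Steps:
m(R, H) = (H + R)/(-181 + H)
√(m(-25, -110) + 1/(-4099 + (16 - 54)*43)) = √((-110 - 25)/(-181 - 110) + 1/(-4099 + (16 - 54)*43)) = √(-135/(-291) + 1/(-4099 - 38*43)) = √(-1/291*(-135) + 1/(-4099 - 1634)) = √(45/97 + 1/(-5733)) = √(45/97 - 1/5733) = √(257888/556101) = 4*√20324798/26481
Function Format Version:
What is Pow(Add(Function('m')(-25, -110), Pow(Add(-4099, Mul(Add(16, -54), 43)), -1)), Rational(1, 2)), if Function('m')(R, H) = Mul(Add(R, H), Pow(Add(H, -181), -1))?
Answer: Mul(Rational(4, 26481), Pow(20324798, Rational(1, 2))) ≈ 0.68099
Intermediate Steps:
Function('m')(R, H) = Mul(Pow(Add(-181, H), -1), Add(H, R)) (Function('m')(R, H) = Mul(Add(H, R), Pow(Add(-181, H), -1)) = Mul(Pow(Add(-181, H), -1), Add(H, R)))
Pow(Add(Function('m')(-25, -110), Pow(Add(-4099, Mul(Add(16, -54), 43)), -1)), Rational(1, 2)) = Pow(Add(Mul(Pow(Add(-181, -110), -1), Add(-110, -25)), Pow(Add(-4099, Mul(Add(16, -54), 43)), -1)), Rational(1, 2)) = Pow(Add(Mul(Pow(-291, -1), -135), Pow(Add(-4099, Mul(-38, 43)), -1)), Rational(1, 2)) = Pow(Add(Mul(Rational(-1, 291), -135), Pow(Add(-4099, -1634), -1)), Rational(1, 2)) = Pow(Add(Rational(45, 97), Pow(-5733, -1)), Rational(1, 2)) = Pow(Add(Rational(45, 97), Rational(-1, 5733)), Rational(1, 2)) = Pow(Rational(257888, 556101), Rational(1, 2)) = Mul(Rational(4, 26481), Pow(20324798, Rational(1, 2)))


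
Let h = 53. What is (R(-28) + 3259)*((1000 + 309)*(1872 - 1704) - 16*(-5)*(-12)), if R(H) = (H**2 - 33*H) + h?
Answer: 1099139040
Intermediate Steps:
R(H) = 53 + H**2 - 33*H (R(H) = (H**2 - 33*H) + 53 = 53 + H**2 - 33*H)
(R(-28) + 3259)*((1000 + 309)*(1872 - 1704) - 16*(-5)*(-12)) = ((53 + (-28)**2 - 33*(-28)) + 3259)*((1000 + 309)*(1872 - 1704) - 16*(-5)*(-12)) = ((53 + 784 + 924) + 3259)*(1309*168 + 80*(-12)) = (1761 + 3259)*(219912 - 960) = 5020*218952 = 1099139040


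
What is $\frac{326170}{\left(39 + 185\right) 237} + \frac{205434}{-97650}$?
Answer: $\frac{83112779}{20571600} \approx 4.0402$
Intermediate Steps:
$\frac{326170}{\left(39 + 185\right) 237} + \frac{205434}{-97650} = \frac{326170}{224 \cdot 237} + 205434 \left(- \frac{1}{97650}\right) = \frac{326170}{53088} - \frac{11413}{5425} = 326170 \cdot \frac{1}{53088} - \frac{11413}{5425} = \frac{163085}{26544} - \frac{11413}{5425} = \frac{83112779}{20571600}$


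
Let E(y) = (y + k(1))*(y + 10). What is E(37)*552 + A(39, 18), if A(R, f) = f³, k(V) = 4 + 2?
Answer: 1121424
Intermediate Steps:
k(V) = 6
E(y) = (6 + y)*(10 + y) (E(y) = (y + 6)*(y + 10) = (6 + y)*(10 + y))
E(37)*552 + A(39, 18) = (60 + 37² + 16*37)*552 + 18³ = (60 + 1369 + 592)*552 + 5832 = 2021*552 + 5832 = 1115592 + 5832 = 1121424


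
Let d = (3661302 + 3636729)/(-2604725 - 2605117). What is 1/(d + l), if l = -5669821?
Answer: -1736614/9846292958771 ≈ -1.7637e-7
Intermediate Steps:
d = -2432677/1736614 (d = 7298031/(-5209842) = 7298031*(-1/5209842) = -2432677/1736614 ≈ -1.4008)
1/(d + l) = 1/(-2432677/1736614 - 5669821) = 1/(-9846292958771/1736614) = -1736614/9846292958771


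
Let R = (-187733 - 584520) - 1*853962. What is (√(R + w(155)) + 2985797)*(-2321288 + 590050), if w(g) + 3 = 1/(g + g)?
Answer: -5169125226686 - 865619*I*√156279549490/155 ≈ -5.1691e+12 - 2.2077e+9*I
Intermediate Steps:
R = -1626215 (R = -772253 - 853962 = -1626215)
w(g) = -3 + 1/(2*g) (w(g) = -3 + 1/(g + g) = -3 + 1/(2*g))
(√(R + w(155)) + 2985797)*(-2321288 + 590050) = (√(-1626215 + (-3 + (½)/155)) + 2985797)*(-2321288 + 590050) = (√(-1626215 + (-3 + (½)*(1/155))) + 2985797)*(-1731238) = (√(-1626215 + (-3 + 1/310)) + 2985797)*(-1731238) = (√(-1626215 - 929/310) + 2985797)*(-1731238) = (√(-504127579/310) + 2985797)*(-1731238) = (I*√156279549490/310 + 2985797)*(-1731238) = (2985797 + I*√156279549490/310)*(-1731238) = -5169125226686 - 865619*I*√156279549490/155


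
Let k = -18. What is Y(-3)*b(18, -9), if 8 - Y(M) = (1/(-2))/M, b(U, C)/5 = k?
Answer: -705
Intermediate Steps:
b(U, C) = -90 (b(U, C) = 5*(-18) = -90)
Y(M) = 8 + 1/(2*M) (Y(M) = 8 - 1/(-2)/M = 8 - 1*(-½)/M = 8 - (-1)/(2*M) = 8 + 1/(2*M))
Y(-3)*b(18, -9) = (8 + (½)/(-3))*(-90) = (8 + (½)*(-⅓))*(-90) = (8 - ⅙)*(-90) = (47/6)*(-90) = -705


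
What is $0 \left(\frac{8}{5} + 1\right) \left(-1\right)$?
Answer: $0$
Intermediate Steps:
$0 \left(\frac{8}{5} + 1\right) \left(-1\right) = 0 \cdot \frac{13}{5} \left(-1\right) = 0 \left(- \frac{13}{5}\right) = 0$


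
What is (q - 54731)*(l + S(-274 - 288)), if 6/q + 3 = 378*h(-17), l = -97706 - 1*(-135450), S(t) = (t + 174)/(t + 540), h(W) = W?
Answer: -48719077091230/23573 ≈ -2.0667e+9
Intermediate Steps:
S(t) = (174 + t)/(540 + t)
l = 37744 (l = -97706 + 135450 = 37744)
q = -2/2143 (q = 6/(-3 + 378*(-17)) = 6/(-3 - 6426) = 6/(-6429) = 6*(-1/6429) = -2/2143 ≈ -0.00093327)
(q - 54731)*(l + S(-274 - 288)) = (-2/2143 - 54731)*(37744 + (174 + (-274 - 288))/(540 + (-274 - 288))) = -117288535*(37744 + (174 - 562)/(540 - 562))/2143 = -117288535*(37744 - 388/(-22))/2143 = -117288535*(37744 - 1/22*(-388))/2143 = -117288535*(37744 + 194/11)/2143 = -117288535/2143*415378/11 = -48719077091230/23573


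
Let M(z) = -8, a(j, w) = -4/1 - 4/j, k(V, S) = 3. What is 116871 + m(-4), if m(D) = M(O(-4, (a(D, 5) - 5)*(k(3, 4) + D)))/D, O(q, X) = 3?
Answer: 116873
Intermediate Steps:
a(j, w) = -4 - 4/j (a(j, w) = -4*1 - 4/j = -4 - 4/j)
m(D) = -8/D
116871 + m(-4) = 116871 - 8/(-4) = 116871 - 8*(-¼) = 116871 + 2 = 116873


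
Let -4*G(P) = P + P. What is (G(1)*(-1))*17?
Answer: 17/2 ≈ 8.5000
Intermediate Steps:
G(P) = -P/2 (G(P) = -(P + P)/4 = -P/2)
(G(1)*(-1))*17 = (-½*1*(-1))*17 = -½*(-1)*17 = (½)*17 = 17/2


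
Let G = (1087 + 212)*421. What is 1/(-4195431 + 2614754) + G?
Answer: 864439057082/1580677 ≈ 5.4688e+5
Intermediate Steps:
G = 546879 (G = 1299*421 = 546879)
1/(-4195431 + 2614754) + G = 1/(-4195431 + 2614754) + 546879 = 1/(-1580677) + 546879 = -1/1580677 + 546879 = 864439057082/1580677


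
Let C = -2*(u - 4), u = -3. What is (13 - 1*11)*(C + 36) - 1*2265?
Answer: -2165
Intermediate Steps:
C = 14 (C = -2*(-3 - 4) = -2*(-7) = 14)
(13 - 1*11)*(C + 36) - 1*2265 = (13 - 1*11)*(14 + 36) - 1*2265 = (13 - 11)*50 - 2265 = 2*50 - 2265 = 100 - 2265 = -2165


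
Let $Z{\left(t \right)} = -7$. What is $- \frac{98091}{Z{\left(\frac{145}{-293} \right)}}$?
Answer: $14013$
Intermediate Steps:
$- \frac{98091}{Z{\left(\frac{145}{-293} \right)}} = - \frac{98091}{-7} = \left(-98091\right) \left(- \frac{1}{7}\right) = 14013$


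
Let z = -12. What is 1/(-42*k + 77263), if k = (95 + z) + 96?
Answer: 1/69745 ≈ 1.4338e-5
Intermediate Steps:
k = 179 (k = (95 - 12) + 96 = 83 + 96 = 179)
1/(-42*k + 77263) = 1/(-42*179 + 77263) = 1/(-7518 + 77263) = 1/69745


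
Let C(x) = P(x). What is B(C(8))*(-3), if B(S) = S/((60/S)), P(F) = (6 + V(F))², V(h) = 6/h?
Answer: -531441/5120 ≈ -103.80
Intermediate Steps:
P(F) = (6 + 6/F)²
C(x) = 36*(1 + x)²/x²
B(S) = S²/60 (B(S) = S*(S/60) = S²/60)
B(C(8))*(-3) = ((36*(1 + 8)²/8²)²/60)*(-3) = ((36*(1/64)*9²)²/60)*(-3) = ((36*(1/64)*81)²/60)*(-3) = ((729/16)²/60)*(-3) = ((1/60)*(531441/256))*(-3) = (177147/5120)*(-3) = -531441/5120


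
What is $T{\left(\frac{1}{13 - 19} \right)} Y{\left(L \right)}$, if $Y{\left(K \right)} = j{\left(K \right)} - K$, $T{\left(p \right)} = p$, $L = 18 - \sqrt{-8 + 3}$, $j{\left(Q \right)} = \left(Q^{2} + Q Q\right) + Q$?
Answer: $- \frac{319}{3} + 12 i \sqrt{5} \approx -106.33 + 26.833 i$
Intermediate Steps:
$j{\left(Q \right)} = Q + 2 Q^{2}$ ($j{\left(Q \right)} = \left(Q^{2} + Q^{2}\right) + Q = 2 Q^{2} + Q = Q + 2 Q^{2}$)
$L = 18 - i \sqrt{5}$ ($L = 18 - \sqrt{-5} = 18 - i \sqrt{5} \approx 18.0 - 2.2361 i$)
$Y{\left(K \right)} = - K + K \left(1 + 2 K\right)$ ($Y{\left(K \right)} = K \left(1 + 2 K\right) - K = - K + K \left(1 + 2 K\right)$)
$T{\left(\frac{1}{13 - 19} \right)} Y{\left(L \right)} = \frac{2 \left(18 - i \sqrt{5}\right)^{2}}{13 - 19} = \frac{2 \left(18 - i \sqrt{5}\right)^{2}}{-6} = - \frac{2 \left(18 - i \sqrt{5}\right)^{2}}{6} = - \frac{\left(18 - i \sqrt{5}\right)^{2}}{3}$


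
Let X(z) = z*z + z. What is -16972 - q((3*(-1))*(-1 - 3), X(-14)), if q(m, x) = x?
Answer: -17154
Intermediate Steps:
X(z) = z + z² (X(z) = z² + z = z + z²)
-16972 - q((3*(-1))*(-1 - 3), X(-14)) = -16972 - (-14)*(1 - 14) = -16972 - (-14)*(-13) = -16972 - 1*182 = -16972 - 182 = -17154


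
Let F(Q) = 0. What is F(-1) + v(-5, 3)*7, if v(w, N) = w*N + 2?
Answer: -91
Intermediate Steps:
v(w, N) = 2 + N*w (v(w, N) = N*w + 2 = 2 + N*w)
F(-1) + v(-5, 3)*7 = 0 + (2 + 3*(-5))*7 = 0 + (2 - 15)*7 = 0 - 13*7 = 0 - 91 = -91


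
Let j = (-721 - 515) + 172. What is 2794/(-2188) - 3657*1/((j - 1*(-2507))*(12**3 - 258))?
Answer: -247277594/193383645 ≈ -1.2787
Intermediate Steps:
j = -1064 (j = -1236 + 172 = -1064)
2794/(-2188) - 3657*1/((j - 1*(-2507))*(12**3 - 258)) = 2794/(-2188) - 3657*1/((-1064 - 1*(-2507))*(12**3 - 258)) = 2794*(-1/2188) - 3657*1/((-1064 + 2507)*(1728 - 258)) = -1397/1094 - 3657/(1470*1443) = -1397/1094 - 3657/2121210 = -1397/1094 - 3657*1/2121210 = -1397/1094 - 1219/707070 = -247277594/193383645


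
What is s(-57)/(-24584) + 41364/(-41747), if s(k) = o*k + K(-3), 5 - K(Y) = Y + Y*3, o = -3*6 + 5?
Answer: -1368847/1339828 ≈ -1.0217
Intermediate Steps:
o = -13 (o = -18 + 5 = -13)
K(Y) = 5 - 4*Y (K(Y) = 5 - (Y + Y*3) = 5 - (Y + 3*Y) = 5 - 4*Y)
s(k) = 17 - 13*k (s(k) = -13*k + (5 - 4*(-3)) = -13*k + (5 + 12) = -13*k + 17 = 17 - 13*k)
s(-57)/(-24584) + 41364/(-41747) = (17 - 13*(-57))/(-24584) + 41364/(-41747) = (17 + 741)*(-1/24584) + 41364*(-1/41747) = 758*(-1/24584) - 108/109 = -379/12292 - 108/109 = -1368847/1339828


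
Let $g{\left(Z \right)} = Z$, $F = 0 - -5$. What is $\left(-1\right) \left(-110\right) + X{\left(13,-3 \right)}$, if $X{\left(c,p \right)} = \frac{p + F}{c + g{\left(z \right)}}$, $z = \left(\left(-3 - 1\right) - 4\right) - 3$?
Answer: $111$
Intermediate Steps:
$F = 5$ ($F = 0 + 5 = 5$)
$z = -11$ ($z = \left(-4 - 4\right) - 3 = -8 - 3 = -11$)
$X{\left(c,p \right)} = \frac{5 + p}{-11 + c}$ ($X{\left(c,p \right)} = \frac{p + 5}{c - 11} = \frac{5 + p}{-11 + c}$)
$\left(-1\right) \left(-110\right) + X{\left(13,-3 \right)} = \left(-1\right) \left(-110\right) + \frac{5 - 3}{-11 + 13} = 110 + \frac{1}{2} \cdot 2 = 110 + 1 = 111$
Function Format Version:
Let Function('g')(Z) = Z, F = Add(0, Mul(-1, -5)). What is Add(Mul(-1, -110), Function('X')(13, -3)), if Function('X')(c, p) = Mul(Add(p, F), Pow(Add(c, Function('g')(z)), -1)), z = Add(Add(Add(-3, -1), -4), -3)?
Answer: 111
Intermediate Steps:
F = 5 (F = Add(0, 5) = 5)
z = -11 (z = Add(Add(-4, -4), -3) = Add(-8, -3) = -11)
Function('X')(c, p) = Mul(Pow(Add(-11, c), -1), Add(5, p)) (Function('X')(c, p) = Mul(Add(p, 5), Pow(Add(c, -11), -1)) = Mul(Add(5, p), Pow(Add(-11, c), -1)) = Mul(Pow(Add(-11, c), -1), Add(5, p)))
Add(Mul(-1, -110), Function('X')(13, -3)) = Add(Mul(-1, -110), Mul(Pow(Add(-11, 13), -1), Add(5, -3))) = Add(110, Mul(Pow(2, -1), 2)) = Add(110, Mul(Rational(1, 2), 2)) = Add(110, 1) = 111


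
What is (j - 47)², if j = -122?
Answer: 28561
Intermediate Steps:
(j - 47)² = (-122 - 47)² = (-169)² = 28561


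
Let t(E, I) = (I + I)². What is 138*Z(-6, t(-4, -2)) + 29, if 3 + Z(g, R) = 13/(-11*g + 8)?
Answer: -13348/37 ≈ -360.76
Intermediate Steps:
t(E, I) = 4*I² (t(E, I) = (2*I)² = 4*I²)
Z(g, R) = -3 + 13/(8 - 11*g) (Z(g, R) = -3 + 13/(-11*g + 8) = -3 + 13/(8 - 11*g))
138*Z(-6, t(-4, -2)) + 29 = 138*(11*(1 - 3*(-6))/(-8 + 11*(-6))) + 29 = 138*(11*(1 + 18)/(-8 - 66)) + 29 = 138*(11*19/(-74)) + 29 = 138*(11*(-1/74)*19) + 29 = 138*(-209/74) + 29 = -14421/37 + 29 = -13348/37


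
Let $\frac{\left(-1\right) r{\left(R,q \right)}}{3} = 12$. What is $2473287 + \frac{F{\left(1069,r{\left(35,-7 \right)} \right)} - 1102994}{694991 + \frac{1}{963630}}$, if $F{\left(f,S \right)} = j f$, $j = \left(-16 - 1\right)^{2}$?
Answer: $\frac{1656394603335164607}{669714177331} \approx 2.4733 \cdot 10^{6}$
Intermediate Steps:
$r{\left(R,q \right)} = -36$ ($r{\left(R,q \right)} = \left(-3\right) 12 = -36$)
$j = 289$ ($j = \left(-17\right)^{2} = 289$)
$F{\left(f,S \right)} = 289 f$
$2473287 + \frac{F{\left(1069,r{\left(35,-7 \right)} \right)} - 1102994}{694991 + \frac{1}{963630}} = 2473287 + \frac{289 \cdot 1069 - 1102994}{694991 + \frac{1}{963630}} = 2473287 + \frac{308941 - 1102994}{694991 + \frac{1}{963630}} = 2473287 - \frac{794053}{\frac{669714177331}{963630}} = 2473287 - \frac{765173292390}{669714177331} = \frac{1656394603335164607}{669714177331}$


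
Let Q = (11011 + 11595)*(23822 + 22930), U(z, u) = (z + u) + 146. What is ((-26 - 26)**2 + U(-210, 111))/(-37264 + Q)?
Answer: 2751/1056838448 ≈ 2.6030e-6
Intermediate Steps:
U(z, u) = 146 + u + z (U(z, u) = (u + z) + 146 = 146 + u + z)
Q = 1056875712 (Q = 22606*46752 = 1056875712)
((-26 - 26)**2 + U(-210, 111))/(-37264 + Q) = ((-26 - 26)**2 + (146 + 111 - 210))/(-37264 + 1056875712) = ((-52)**2 + 47)/1056838448 = (2704 + 47)*(1/1056838448) = 2751*(1/1056838448) = 2751/1056838448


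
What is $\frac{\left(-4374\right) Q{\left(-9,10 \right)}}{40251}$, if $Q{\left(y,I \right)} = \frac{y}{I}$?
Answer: $\frac{6561}{67085} \approx 0.097801$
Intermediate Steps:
$\frac{\left(-4374\right) Q{\left(-9,10 \right)}}{40251} = \frac{\left(-4374\right) \left(- \frac{9}{10}\right)}{40251} = - 4374 \left(\left(-9\right) \frac{1}{10}\right) \frac{1}{40251} = \left(-4374\right) \left(- \frac{9}{10}\right) \frac{1}{40251} = \frac{19683}{5} \cdot \frac{1}{40251} = \frac{6561}{67085}$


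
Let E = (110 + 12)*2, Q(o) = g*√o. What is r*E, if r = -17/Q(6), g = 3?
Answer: -2074*√6/9 ≈ -564.47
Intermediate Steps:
Q(o) = 3*√o
r = -17*√6/18 ≈ -2.3134
E = 244 (E = 122*2 = 244)
r*E = -17*√6/18*244 = -2074*√6/9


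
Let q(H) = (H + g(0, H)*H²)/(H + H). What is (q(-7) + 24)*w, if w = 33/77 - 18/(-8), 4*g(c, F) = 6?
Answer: 825/16 ≈ 51.563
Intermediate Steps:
g(c, F) = 3/2 (g(c, F) = (¼)*6 = 3/2)
w = 75/28 (w = 33*(1/77) - 18*(-⅛) = 3/7 + 9/4 = 75/28 ≈ 2.6786)
q(H) = (H + 3*H²/2)/(2*H) (q(H) = (H + 3*H²/2)/(H + H) = (H + 3*H²/2)/((2*H)) = (H + 3*H²/2)*(1/(2*H)) = (H + 3*H²/2)/(2*H))
(q(-7) + 24)*w = ((½ + (¾)*(-7)) + 24)*(75/28) = ((½ - 21/4) + 24)*(75/28) = (-19/4 + 24)*(75/28) = (77/4)*(75/28) = 825/16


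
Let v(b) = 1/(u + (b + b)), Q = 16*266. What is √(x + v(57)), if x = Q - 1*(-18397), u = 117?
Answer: 2*√302196741/231 ≈ 150.51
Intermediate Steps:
Q = 4256
v(b) = 1/(117 + 2*b) (v(b) = 1/(117 + (b + b)) = 1/(117 + 2*b))
x = 22653 (x = 4256 - 1*(-18397) = 4256 + 18397 = 22653)
√(x + v(57)) = √(22653 + 1/(117 + 2*57)) = √(22653 + 1/(117 + 114)) = √(22653 + 1/231) = √(5232844/231) = 2*√302196741/231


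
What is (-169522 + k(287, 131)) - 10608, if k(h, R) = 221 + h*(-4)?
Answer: -181057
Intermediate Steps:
k(h, R) = 221 - 4*h
(-169522 + k(287, 131)) - 10608 = (-169522 + (221 - 4*287)) - 10608 = (-169522 + (221 - 1148)) - 10608 = (-169522 - 927) - 10608 = -170449 - 10608 = -181057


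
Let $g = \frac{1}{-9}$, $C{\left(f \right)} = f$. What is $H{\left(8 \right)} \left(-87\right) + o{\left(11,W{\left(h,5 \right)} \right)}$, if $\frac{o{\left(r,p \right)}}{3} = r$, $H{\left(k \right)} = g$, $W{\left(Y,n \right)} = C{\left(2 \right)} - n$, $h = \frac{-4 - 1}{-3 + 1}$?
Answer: $\frac{128}{3} \approx 42.667$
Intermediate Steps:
$h = \frac{5}{2}$ ($h = - \frac{5}{-2} = \left(-5\right) \left(- \frac{1}{2}\right) = \frac{5}{2} \approx 2.5$)
$W{\left(Y,n \right)} = 2 - n$
$g = - \frac{1}{9} \approx -0.11111$
$H{\left(k \right)} = - \frac{1}{9}$
$o{\left(r,p \right)} = 3 r$
$H{\left(8 \right)} \left(-87\right) + o{\left(11,W{\left(h,5 \right)} \right)} = \left(- \frac{1}{9}\right) \left(-87\right) + 3 \cdot 11 = \frac{29}{3} + 33 = \frac{128}{3}$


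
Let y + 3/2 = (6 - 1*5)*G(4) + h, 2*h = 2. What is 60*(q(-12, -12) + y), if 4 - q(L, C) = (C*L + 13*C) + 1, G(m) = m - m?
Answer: 870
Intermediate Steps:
h = 1 (h = (½)*2 = 1)
G(m) = 0
q(L, C) = 3 - 13*C - C*L (q(L, C) = 4 - ((C*L + 13*C) + 1) = 4 - ((13*C + C*L) + 1) = 4 - (1 + 13*C + C*L) = 4 + (-1 - 13*C - C*L) = 3 - 13*C - C*L)
y = -½ (y = -3/2 + ((6 - 1*5)*0 + 1) = -3/2 + ((6 - 5)*0 + 1) = -3/2 + (1*0 + 1) = -3/2 + (0 + 1) = -3/2 + 1 = -½ ≈ -0.50000)
60*(q(-12, -12) + y) = 60*((3 - 13*(-12) - 1*(-12)*(-12)) - ½) = 60*((3 + 156 - 144) - ½) = 60*(15 - ½) = 60*(29/2) = 870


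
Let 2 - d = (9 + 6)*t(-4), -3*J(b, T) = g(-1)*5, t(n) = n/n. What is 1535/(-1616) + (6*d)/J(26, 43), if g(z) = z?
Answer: -385819/8080 ≈ -47.750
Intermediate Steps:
t(n) = 1
J(b, T) = 5/3 (J(b, T) = -(-1)*5/3 = -⅓*(-5) = 5/3)
d = -13 (d = 2 - (9 + 6) = 2 - 15 = -13)
1535/(-1616) + (6*d)/J(26, 43) = 1535/(-1616) + (6*(-13))/(5/3) = 1535*(-1/1616) - 78*⅗ = -1535/1616 - 234/5 = -385819/8080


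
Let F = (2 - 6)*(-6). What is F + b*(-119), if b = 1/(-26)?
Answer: 743/26 ≈ 28.577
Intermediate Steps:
F = 24 (F = -4*(-6) = 24)
b = -1/26 ≈ -0.038462
F + b*(-119) = 24 - 1/26*(-119) = 24 + 119/26 = 743/26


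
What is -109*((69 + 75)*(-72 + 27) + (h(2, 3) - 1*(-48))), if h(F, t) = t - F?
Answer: 700979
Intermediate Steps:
-109*((69 + 75)*(-72 + 27) + (h(2, 3) - 1*(-48))) = -109*((69 + 75)*(-72 + 27) + ((3 - 1*2) - 1*(-48))) = -109*(144*(-45) + ((3 - 2) + 48)) = -109*(-6480 + (1 + 48)) = -109*(-6480 + 49) = -109*(-6431) = 700979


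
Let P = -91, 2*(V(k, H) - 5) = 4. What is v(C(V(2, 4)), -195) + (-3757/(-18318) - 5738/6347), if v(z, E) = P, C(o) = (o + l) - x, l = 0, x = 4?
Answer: -10661318491/116264346 ≈ -91.699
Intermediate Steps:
V(k, H) = 7 (V(k, H) = 5 + (1/2)*4 = 5 + 2 = 7)
C(o) = -4 + o (C(o) = (o + 0) - 1*4 = o - 4 = -4 + o)
v(z, E) = -91
v(C(V(2, 4)), -195) + (-3757/(-18318) - 5738/6347) = -91 + (-3757/(-18318) - 5738/6347) = -91 + (-3757*(-1/18318) - 5738*1/6347) = -91 + (3757/18318 - 5738/6347) = -91 - 81263005/116264346 = -10661318491/116264346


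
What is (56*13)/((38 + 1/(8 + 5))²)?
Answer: 123032/245025 ≈ 0.50212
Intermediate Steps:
(56*13)/((38 + 1/(8 + 5))²) = 728/((38 + 1/13)²) = 728/((495/13)²) = 728/(245025/169) = 728*(169/245025) = 123032/245025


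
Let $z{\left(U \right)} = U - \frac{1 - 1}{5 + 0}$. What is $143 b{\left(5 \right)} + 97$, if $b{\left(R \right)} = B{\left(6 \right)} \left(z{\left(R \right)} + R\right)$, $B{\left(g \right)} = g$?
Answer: $8677$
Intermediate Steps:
$z{\left(U \right)} = U$ ($z{\left(U \right)} = U - \frac{0}{5} = U - 0 \cdot \frac{1}{5} = U - 0 = U + 0 = U$)
$b{\left(R \right)} = 12 R$ ($b{\left(R \right)} = 6 \left(R + R\right) = 6 \cdot 2 R = 12 R$)
$143 b{\left(5 \right)} + 97 = 143 \cdot 12 \cdot 5 + 97 = 143 \cdot 60 + 97 = 8580 + 97 = 8677$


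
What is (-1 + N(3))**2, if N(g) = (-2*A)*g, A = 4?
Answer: 625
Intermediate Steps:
N(g) = -8*g (N(g) = (-2*4)*g = -8*g)
(-1 + N(3))**2 = (-1 - 8*3)**2 = (-1 - 24)**2 = (-25)**2 = 625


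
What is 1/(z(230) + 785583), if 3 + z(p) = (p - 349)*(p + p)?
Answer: 1/730840 ≈ 1.3683e-6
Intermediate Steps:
z(p) = -3 + 2*p*(-349 + p) (z(p) = -3 + (p - 349)*(p + p) = -3 + (-349 + p)*(2*p) = -3 + 2*p*(-349 + p))
1/(z(230) + 785583) = 1/((-3 - 698*230 + 2*230²) + 785583) = 1/((-3 - 160540 + 2*52900) + 785583) = 1/((-3 - 160540 + 105800) + 785583) = 1/(-54743 + 785583) = 1/730840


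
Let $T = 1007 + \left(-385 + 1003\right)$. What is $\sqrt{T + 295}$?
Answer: $8 \sqrt{30} \approx 43.818$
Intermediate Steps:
$T = 1625$ ($T = 1007 + 618 = 1625$)
$\sqrt{T + 295} = \sqrt{1625 + 295} = \sqrt{1920} = 8 \sqrt{30}$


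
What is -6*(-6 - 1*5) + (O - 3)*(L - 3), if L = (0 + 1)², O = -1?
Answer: 74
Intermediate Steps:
L = 1 (L = 1² = 1)
-6*(-6 - 1*5) + (O - 3)*(L - 3) = -6*(-6 - 1*5) + (-1 - 3)*(1 - 3) = -6*(-6 - 5) - 4*(-2) = -6*(-11) + 8 = 66 + 8 = 74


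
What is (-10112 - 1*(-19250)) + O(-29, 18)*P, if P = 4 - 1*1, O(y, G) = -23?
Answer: 9069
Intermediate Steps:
P = 3 (P = 4 - 1 = 3)
(-10112 - 1*(-19250)) + O(-29, 18)*P = (-10112 - 1*(-19250)) - 23*3 = (-10112 + 19250) - 69 = 9138 - 69 = 9069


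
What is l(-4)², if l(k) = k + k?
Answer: 64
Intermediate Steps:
l(k) = 2*k
l(-4)² = (2*(-4))² = (-8)² = 64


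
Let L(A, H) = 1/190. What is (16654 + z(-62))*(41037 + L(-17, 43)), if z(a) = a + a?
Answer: 678341697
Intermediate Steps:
L(A, H) = 1/190
z(a) = 2*a
(16654 + z(-62))*(41037 + L(-17, 43)) = (16654 + 2*(-62))*(41037 + 1/190) = (16654 - 124)*(7797031/190) = 16530*(7797031/190) = 678341697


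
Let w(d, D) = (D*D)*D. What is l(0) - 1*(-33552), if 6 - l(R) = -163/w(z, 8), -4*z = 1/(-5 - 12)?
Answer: 17181859/512 ≈ 33558.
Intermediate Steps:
z = 1/68 (z = -1/(4*(-5 - 12)) = -1/4/(-17) = -1/4*(-1/17) = 1/68 ≈ 0.014706)
w(d, D) = D**3 (w(d, D) = D**2*D = D**3)
l(R) = 3235/512 (l(R) = 6 - (-163)/(8**3) = 6 - (-163)/512 = 6 - 1*(-163/512) = 6 + 163/512 = 3235/512)
l(0) - 1*(-33552) = 3235/512 - 1*(-33552) = 3235/512 + 33552 = 17181859/512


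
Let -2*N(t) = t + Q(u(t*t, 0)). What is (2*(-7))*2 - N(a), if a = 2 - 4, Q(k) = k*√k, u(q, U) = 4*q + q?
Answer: -29 + 20*√5 ≈ 15.721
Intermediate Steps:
u(q, U) = 5*q
Q(k) = k^(3/2)
a = -2
N(t) = -t/2 - 5*√5*(t²)^(3/2)/2 (N(t) = -(t + (5*(t*t))^(3/2))/2 = -(t + (5*t²)^(3/2))/2 = -(t + 5*√5*(t²)^(3/2))/2 = -t/2 - 5*√5*(t²)^(3/2)/2)
(2*(-7))*2 - N(a) = (2*(-7))*2 - (-½*(-2) - 5*√5*((-2)²)^(3/2)/2) = -14*2 - (1 - 5*√5*4^(3/2)/2) = -28 - (1 - 5/2*√5*8) = -28 - (1 - 20*√5) = -28 + (-1 + 20*√5) = -29 + 20*√5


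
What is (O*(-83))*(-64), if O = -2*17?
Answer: -180608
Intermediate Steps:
O = -34
(O*(-83))*(-64) = -34*(-83)*(-64) = 2822*(-64) = -180608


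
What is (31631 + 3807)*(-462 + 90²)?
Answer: 270675444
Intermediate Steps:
(31631 + 3807)*(-462 + 90²) = 35438*(-462 + 8100) = 35438*7638 = 270675444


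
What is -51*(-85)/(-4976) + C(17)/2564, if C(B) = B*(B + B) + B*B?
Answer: -1700187/3189616 ≈ -0.53304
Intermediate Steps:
C(B) = 3*B**2 (C(B) = B*(2*B) + B**2 = 2*B**2 + B**2 = 3*B**2)
-51*(-85)/(-4976) + C(17)/2564 = -51*(-85)/(-4976) + (3*17**2)/2564 = 4335*(-1/4976) + (3*289)*(1/2564) = -4335/4976 + 867*(1/2564) = -4335/4976 + 867/2564 = -1700187/3189616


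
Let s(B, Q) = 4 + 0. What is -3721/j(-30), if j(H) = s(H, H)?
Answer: -3721/4 ≈ -930.25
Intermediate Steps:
s(B, Q) = 4
j(H) = 4
-3721/j(-30) = -3721/4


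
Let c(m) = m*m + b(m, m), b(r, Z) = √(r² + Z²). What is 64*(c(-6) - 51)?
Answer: -960 + 384*√2 ≈ -416.94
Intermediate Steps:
b(r, Z) = √(Z² + r²)
c(m) = m² + √2*√(m²) (c(m) = m*m + √(m² + m²) = m² + √(2*m²) = m² + √2*√(m²))
64*(c(-6) - 51) = 64*(((-6)² + √2*√((-6)²)) - 51) = 64*((36 + √2*√36) - 51) = 64*((36 + √2*6) - 51) = 64*((36 + 6*√2) - 51) = 64*(-15 + 6*√2) = -960 + 384*√2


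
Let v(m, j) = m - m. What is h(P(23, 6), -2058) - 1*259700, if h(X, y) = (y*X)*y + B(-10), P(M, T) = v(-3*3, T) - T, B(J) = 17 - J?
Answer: -25671857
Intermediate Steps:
v(m, j) = 0
P(M, T) = -T (P(M, T) = 0 - T = -T)
h(X, y) = 27 + X*y² (h(X, y) = (y*X)*y + (17 - 1*(-10)) = (X*y)*y + (17 + 10) = X*y² + 27 = 27 + X*y²)
h(P(23, 6), -2058) - 1*259700 = (27 - 1*6*(-2058)²) - 1*259700 = (27 - 6*4235364) - 259700 = (27 - 25412184) - 259700 = -25412157 - 259700 = -25671857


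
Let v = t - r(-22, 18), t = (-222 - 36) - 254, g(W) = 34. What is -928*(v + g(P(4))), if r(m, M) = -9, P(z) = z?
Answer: 435232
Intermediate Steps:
t = -512 (t = -258 - 254 = -512)
v = -503 (v = -512 - 1*(-9) = -512 + 9 = -503)
-928*(v + g(P(4))) = -928*(-503 + 34) = -928*(-469) = 435232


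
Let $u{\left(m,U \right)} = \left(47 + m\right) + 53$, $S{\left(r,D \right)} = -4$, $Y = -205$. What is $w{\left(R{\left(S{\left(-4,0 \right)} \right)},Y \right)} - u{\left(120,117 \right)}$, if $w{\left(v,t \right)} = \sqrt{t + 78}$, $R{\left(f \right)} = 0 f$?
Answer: $-220 + i \sqrt{127} \approx -220.0 + 11.269 i$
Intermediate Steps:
$R{\left(f \right)} = 0$
$u{\left(m,U \right)} = 100 + m$
$w{\left(v,t \right)} = \sqrt{78 + t}$
$w{\left(R{\left(S{\left(-4,0 \right)} \right)},Y \right)} - u{\left(120,117 \right)} = \sqrt{78 - 205} - \left(100 + 120\right) = \sqrt{-127} - 220 = i \sqrt{127} - 220 = -220 + i \sqrt{127}$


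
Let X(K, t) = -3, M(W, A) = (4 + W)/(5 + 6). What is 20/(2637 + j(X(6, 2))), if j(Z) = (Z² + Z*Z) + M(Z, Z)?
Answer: 110/14603 ≈ 0.0075327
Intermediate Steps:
M(W, A) = 4/11 + W/11 (M(W, A) = (4 + W)/11 = (4 + W)*(1/11) = 4/11 + W/11)
j(Z) = 4/11 + 2*Z² + Z/11 (j(Z) = (Z² + Z*Z) + (4/11 + Z/11) = (Z² + Z²) + (4/11 + Z/11) = 2*Z² + (4/11 + Z/11) = 4/11 + 2*Z² + Z/11)
20/(2637 + j(X(6, 2))) = 20/(2637 + (4/11 + 2*(-3)² + (1/11)*(-3))) = 20/(2637 + (4/11 + 2*9 - 3/11)) = 20/(2637 + (4/11 + 18 - 3/11)) = 20/(2637 + 199/11) = 20/(29206/11) = (11/29206)*20 = 110/14603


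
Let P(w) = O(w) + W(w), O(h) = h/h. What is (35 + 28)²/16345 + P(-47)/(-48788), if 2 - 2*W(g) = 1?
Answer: 55318587/227839960 ≈ 0.24280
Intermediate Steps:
O(h) = 1
W(g) = ½ (W(g) = 1 - ½*1 = 1 - ½ = ½)
P(w) = 3/2 (P(w) = 1 + ½ = 3/2)
(35 + 28)²/16345 + P(-47)/(-48788) = (35 + 28)²/16345 + (3/2)/(-48788) = 63²*(1/16345) + (3/2)*(-1/48788) = 3969*(1/16345) - 3/97576 = 567/2335 - 3/97576 = 55318587/227839960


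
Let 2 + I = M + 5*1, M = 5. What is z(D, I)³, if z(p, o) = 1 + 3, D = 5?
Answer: 64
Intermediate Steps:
I = 8 (I = -2 + (5 + 5*1) = -2 + (5 + 5) = -2 + 10 = 8)
z(p, o) = 4
z(D, I)³ = 4³ = 64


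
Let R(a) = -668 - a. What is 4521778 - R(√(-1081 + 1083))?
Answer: 4522446 + √2 ≈ 4.5224e+6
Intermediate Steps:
4521778 - R(√(-1081 + 1083)) = 4521778 - (-668 - √(-1081 + 1083)) = 4521778 - (-668 - √2) = 4521778 + (668 + √2) = 4522446 + √2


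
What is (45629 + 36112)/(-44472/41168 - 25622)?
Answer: -420639186/131856371 ≈ -3.1901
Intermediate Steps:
(45629 + 36112)/(-44472/41168 - 25622) = 81741/(-44472*1/41168 - 25622) = 81741/(-5559/5146 - 25622) = 81741/(-131856371/5146) = 81741*(-5146/131856371) = -420639186/131856371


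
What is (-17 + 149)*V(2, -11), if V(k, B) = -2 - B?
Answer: 1188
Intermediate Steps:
(-17 + 149)*V(2, -11) = (-17 + 149)*(-2 - 1*(-11)) = 132*(-2 + 11) = 132*9 = 1188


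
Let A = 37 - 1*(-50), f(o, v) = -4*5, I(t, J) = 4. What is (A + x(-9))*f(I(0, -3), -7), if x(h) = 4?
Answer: -1820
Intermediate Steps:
f(o, v) = -20
A = 87 (A = 37 + 50 = 87)
(A + x(-9))*f(I(0, -3), -7) = (87 + 4)*(-20) = 91*(-20) = -1820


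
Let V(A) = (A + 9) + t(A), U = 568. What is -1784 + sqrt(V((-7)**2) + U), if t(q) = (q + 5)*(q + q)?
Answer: -1784 + sqrt(5918) ≈ -1707.1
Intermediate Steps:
t(q) = 2*q*(5 + q) (t(q) = (5 + q)*(2*q) = 2*q*(5 + q))
V(A) = 9 + A + 2*A*(5 + A) (V(A) = (A + 9) + 2*A*(5 + A) = (9 + A) + 2*A*(5 + A) = 9 + A + 2*A*(5 + A))
-1784 + sqrt(V((-7)**2) + U) = -1784 + sqrt((9 + (-7)**2 + 2*(-7)**2*(5 + (-7)**2)) + 568) = -1784 + sqrt((9 + 49 + 2*49*(5 + 49)) + 568) = -1784 + sqrt((9 + 49 + 2*49*54) + 568) = -1784 + sqrt((9 + 49 + 5292) + 568) = -1784 + sqrt(5350 + 568) = -1784 + sqrt(5918)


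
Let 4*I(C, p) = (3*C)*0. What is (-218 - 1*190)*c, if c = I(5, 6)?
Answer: 0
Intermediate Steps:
I(C, p) = 0 (I(C, p) = ((3*C)*0)/4 = (1/4)*0 = 0)
c = 0
(-218 - 1*190)*c = (-218 - 1*190)*0 = (-218 - 190)*0 = -408*0 = 0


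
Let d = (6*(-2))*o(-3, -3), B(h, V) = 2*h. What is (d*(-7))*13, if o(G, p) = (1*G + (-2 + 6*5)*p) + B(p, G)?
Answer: -101556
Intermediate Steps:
o(G, p) = G + 30*p (o(G, p) = (1*G + (-2 + 6*5)*p) + 2*p = (G + (-2 + 30)*p) + 2*p = (G + 28*p) + 2*p = G + 30*p)
d = 1116 (d = (6*(-2))*(-3 + 30*(-3)) = -12*(-3 - 90) = -12*(-93) = 1116)
(d*(-7))*13 = (1116*(-7))*13 = -7812*13 = -101556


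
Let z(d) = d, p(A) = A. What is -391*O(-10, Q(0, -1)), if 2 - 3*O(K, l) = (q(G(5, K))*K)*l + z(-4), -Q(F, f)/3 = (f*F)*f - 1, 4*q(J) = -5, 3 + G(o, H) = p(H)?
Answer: 8211/2 ≈ 4105.5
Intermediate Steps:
G(o, H) = -3 + H
q(J) = -5/4 (q(J) = (1/4)*(-5) = -5/4)
Q(F, f) = 3 - 3*F*f**2 (Q(F, f) = -3*((f*F)*f - 1) = -3*((F*f)*f - 1) = -3*(F*f**2 - 1) = -3*(-1 + F*f**2) = 3 - 3*F*f**2)
O(K, l) = 2 + 5*K*l/12 (O(K, l) = 2/3 - ((-5*K/4)*l - 4)/3 = 2/3 - (-5*K*l/4 - 4)/3 = 2/3 - (-4 - 5*K*l/4)/3 = 2/3 + (4/3 + 5*K*l/12) = 2 + 5*K*l/12)
-391*O(-10, Q(0, -1)) = -391*(2 + (5/12)*(-10)*(3 - 3*0*(-1)**2)) = -391*(2 + (5/12)*(-10)*(3 - 3*0*1)) = -391*(2 + (5/12)*(-10)*(3 + 0)) = -391*(2 + (5/12)*(-10)*3) = -391*(2 - 25/2) = -391*(-21/2) = 8211/2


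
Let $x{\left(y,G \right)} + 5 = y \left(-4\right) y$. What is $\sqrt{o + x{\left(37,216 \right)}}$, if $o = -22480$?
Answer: $i \sqrt{27961} \approx 167.22 i$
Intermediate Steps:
$x{\left(y,G \right)} = -5 - 4 y^{2}$ ($x{\left(y,G \right)} = -5 + y \left(-4\right) y = -5 + - 4 y y = -5 - 4 y^{2}$)
$\sqrt{o + x{\left(37,216 \right)}} = \sqrt{-22480 - \left(5 + 4 \cdot 37^{2}\right)} = \sqrt{-22480 - 5481} = \sqrt{-27961} = i \sqrt{27961}$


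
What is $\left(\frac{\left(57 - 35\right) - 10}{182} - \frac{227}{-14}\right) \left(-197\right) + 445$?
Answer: $- \frac{502721}{182} \approx -2762.2$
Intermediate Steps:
$\left(\frac{\left(57 - 35\right) - 10}{182} - \frac{227}{-14}\right) \left(-197\right) + 445 = \left(\left(\left(57 - 35\right) - 10\right) \frac{1}{182} - - \frac{227}{14}\right) \left(-197\right) + 445 = \left(\left(\left(57 - 35\right) - 10\right) \frac{1}{182} + \frac{227}{14}\right) \left(-197\right) + 445 = \left(\left(22 - 10\right) \frac{1}{182} + \frac{227}{14}\right) \left(-197\right) + 445 = \left(12 \cdot \frac{1}{182} + \frac{227}{14}\right) \left(-197\right) + 445 = \left(\frac{6}{91} + \frac{227}{14}\right) \left(-197\right) + 445 = \frac{2963}{182} \left(-197\right) + 445 = - \frac{583711}{182} + 445 = - \frac{502721}{182}$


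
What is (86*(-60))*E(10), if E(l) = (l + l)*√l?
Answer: -103200*√10 ≈ -3.2635e+5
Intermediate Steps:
E(l) = 2*l^(3/2) (E(l) = (2*l)*√l = 2*l^(3/2))
(86*(-60))*E(10) = (86*(-60))*(2*10^(3/2)) = -10320*10*√10 = -103200*√10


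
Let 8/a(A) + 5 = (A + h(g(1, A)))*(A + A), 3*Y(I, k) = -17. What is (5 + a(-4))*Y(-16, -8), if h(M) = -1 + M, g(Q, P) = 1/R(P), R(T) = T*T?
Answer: -6137/207 ≈ -29.647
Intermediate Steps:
R(T) = T²
g(Q, P) = P⁻² (g(Q, P) = 1/(P²) = P⁻²)
Y(I, k) = -17/3 (Y(I, k) = (⅓)*(-17) = -17/3)
a(A) = 8/(-5 + 2*A*(-1 + A + A⁻²)) (a(A) = 8/(-5 + (A + (-1 + A⁻²))*(A + A)) = 8/(-5 + (-1 + A + A⁻²)*(2*A)) = 8/(-5 + 2*A*(-1 + A + A⁻²)))
(5 + a(-4))*Y(-16, -8) = (5 + 8*(-4)/(2 - 5*(-4) - 2*(-4)² + 2*(-4)³))*(-17/3) = (5 + 8*(-4)/(2 + 20 - 2*16 + 2*(-64)))*(-17/3) = (5 + 8*(-4)/(2 + 20 - 32 - 128))*(-17/3) = (5 + 8*(-4)/(-138))*(-17/3) = (5 + 8*(-4)*(-1/138))*(-17/3) = (5 + 16/69)*(-17/3) = (361/69)*(-17/3) = -6137/207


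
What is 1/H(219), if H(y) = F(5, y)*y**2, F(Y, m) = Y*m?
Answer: 1/52517295 ≈ 1.9041e-8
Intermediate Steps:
H(y) = 5*y**3 (H(y) = (5*y)*y**2 = 5*y**3)
1/H(219) = 1/(5*219**3) = 1/(5*10503459) = 1/52517295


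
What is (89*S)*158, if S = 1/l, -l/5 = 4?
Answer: -7031/10 ≈ -703.10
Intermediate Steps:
l = -20 (l = -5*4 = -20)
S = -1/20 (S = 1/(-20) = -1/20 ≈ -0.050000)
(89*S)*158 = (89*(-1/20))*158 = -89/20*158 = -7031/10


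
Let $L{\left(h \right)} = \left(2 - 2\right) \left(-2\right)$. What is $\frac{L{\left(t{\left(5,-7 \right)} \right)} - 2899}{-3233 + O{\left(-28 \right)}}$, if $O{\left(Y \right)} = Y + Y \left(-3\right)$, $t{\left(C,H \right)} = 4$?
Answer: $\frac{2899}{3177} \approx 0.9125$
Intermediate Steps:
$L{\left(h \right)} = 0$ ($L{\left(h \right)} = 0 \left(-2\right) = 0$)
$O{\left(Y \right)} = - 2 Y$ ($O{\left(Y \right)} = Y - 3 Y = - 2 Y$)
$\frac{L{\left(t{\left(5,-7 \right)} \right)} - 2899}{-3233 + O{\left(-28 \right)}} = \frac{0 - 2899}{-3233 - -56} = - \frac{2899}{-3233 + 56} = - \frac{2899}{-3177} = \left(-2899\right) \left(- \frac{1}{3177}\right) = \frac{2899}{3177}$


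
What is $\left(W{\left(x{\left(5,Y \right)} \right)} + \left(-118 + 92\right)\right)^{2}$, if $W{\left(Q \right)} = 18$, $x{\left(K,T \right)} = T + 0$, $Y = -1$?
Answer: $64$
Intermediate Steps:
$x{\left(K,T \right)} = T$
$\left(W{\left(x{\left(5,Y \right)} \right)} + \left(-118 + 92\right)\right)^{2} = \left(18 + \left(-118 + 92\right)\right)^{2} = \left(18 - 26\right)^{2} = \left(-8\right)^{2} = 64$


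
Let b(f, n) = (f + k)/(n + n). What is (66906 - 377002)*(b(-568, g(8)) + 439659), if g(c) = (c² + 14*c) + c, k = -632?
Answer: -3135716179872/23 ≈ -1.3634e+11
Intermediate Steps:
g(c) = c² + 15*c
b(f, n) = (-632 + f)/(2*n) (b(f, n) = (f - 632)/(n + n) = (-632 + f)/((2*n)) = (-632 + f)*(1/(2*n)) = (-632 + f)/(2*n))
(66906 - 377002)*(b(-568, g(8)) + 439659) = (66906 - 377002)*((-632 - 568)/(2*((8*(15 + 8)))) + 439659) = -310096*((½)*(-1200)/(8*23) + 439659) = -310096*((½)*(-1200)/184 + 439659) = -310096*((½)*(1/184)*(-1200) + 439659) = -310096*(-75/23 + 439659) = -310096*10112082/23 = -3135716179872/23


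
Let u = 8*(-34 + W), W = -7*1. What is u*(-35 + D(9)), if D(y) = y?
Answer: 8528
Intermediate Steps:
W = -7
u = -328 (u = 8*(-34 - 7) = 8*(-41) = -328)
u*(-35 + D(9)) = -328*(-35 + 9) = -328*(-26) = 8528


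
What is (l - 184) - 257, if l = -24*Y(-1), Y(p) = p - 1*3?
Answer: -345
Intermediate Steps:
Y(p) = -3 + p (Y(p) = p - 3 = -3 + p)
l = 96 (l = -24*(-3 - 1) = -24*(-4) = 96)
(l - 184) - 257 = (96 - 184) - 257 = -88 - 257 = -345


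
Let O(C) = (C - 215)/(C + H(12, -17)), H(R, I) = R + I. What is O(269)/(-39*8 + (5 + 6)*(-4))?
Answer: -9/15664 ≈ -0.00057457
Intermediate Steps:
H(R, I) = I + R
O(C) = (-215 + C)/(-5 + C) (O(C) = (C - 215)/(C + (-17 + 12)) = (-215 + C)/(C - 5) = (-215 + C)/(-5 + C))
O(269)/(-39*8 + (5 + 6)*(-4)) = ((-215 + 269)/(-5 + 269))/(-39*8 + (5 + 6)*(-4)) = (54/264)/(-312 + 11*(-4)) = ((1/264)*54)/(-312 - 44) = (9/44)/(-356) = (9/44)*(-1/356) = -9/15664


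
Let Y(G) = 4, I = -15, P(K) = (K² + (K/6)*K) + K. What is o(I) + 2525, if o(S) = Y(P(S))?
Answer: 2529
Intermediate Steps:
P(K) = K + 7*K²/6 (P(K) = (K² + (K*(⅙))*K) + K = (K² + (K/6)*K) + K = (K² + K²/6) + K = 7*K²/6 + K = K + 7*K²/6)
o(S) = 4
o(I) + 2525 = 4 + 2525 = 2529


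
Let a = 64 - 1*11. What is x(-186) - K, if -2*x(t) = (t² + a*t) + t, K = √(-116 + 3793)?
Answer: -12276 - √3677 ≈ -12337.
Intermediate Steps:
K = √3677 ≈ 60.638
a = 53 (a = 64 - 11 = 53)
x(t) = -27*t - t²/2 (x(t) = -((t² + 53*t) + t)/2 = -(t² + 54*t)/2 = -27*t - t²/2)
x(-186) - K = -½*(-186)*(54 - 186) - √3677 = -½*(-186)*(-132) - √3677 = -12276 - √3677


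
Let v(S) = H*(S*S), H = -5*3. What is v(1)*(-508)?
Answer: 7620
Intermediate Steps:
H = -15
v(S) = -15*S² (v(S) = -15*S*S = -15*S²)
v(1)*(-508) = -15*1²*(-508) = -15*1*(-508) = -15*(-508) = 7620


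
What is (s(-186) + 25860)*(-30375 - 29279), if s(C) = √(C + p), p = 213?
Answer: -1542652440 - 178962*√3 ≈ -1.5430e+9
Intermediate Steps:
s(C) = √(213 + C) (s(C) = √(C + 213) = √(213 + C))
(s(-186) + 25860)*(-30375 - 29279) = (√(213 - 186) + 25860)*(-30375 - 29279) = (√27 + 25860)*(-59654) = (3*√3 + 25860)*(-59654) = (25860 + 3*√3)*(-59654) = -1542652440 - 178962*√3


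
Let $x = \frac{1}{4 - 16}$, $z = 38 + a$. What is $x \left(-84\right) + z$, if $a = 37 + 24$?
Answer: $106$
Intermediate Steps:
$a = 61$
$z = 99$ ($z = 38 + 61 = 99$)
$x = - \frac{1}{12}$ ($x = \frac{1}{-12} = - \frac{1}{12} \approx -0.083333$)
$x \left(-84\right) + z = \left(- \frac{1}{12}\right) \left(-84\right) + 99 = 7 + 99 = 106$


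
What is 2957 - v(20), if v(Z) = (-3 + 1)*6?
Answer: 2969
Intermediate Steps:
v(Z) = -12 (v(Z) = -2*6 = -12)
2957 - v(20) = 2957 - 1*(-12) = 2957 + 12 = 2969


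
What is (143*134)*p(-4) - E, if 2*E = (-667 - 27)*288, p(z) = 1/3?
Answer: 318970/3 ≈ 1.0632e+5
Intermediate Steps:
p(z) = ⅓
E = -99936 (E = ((-667 - 27)*288)/2 = (-694*288)/2 = (½)*(-199872) = -99936)
(143*134)*p(-4) - E = (143*134)*(⅓) - 1*(-99936) = 19162*(⅓) + 99936 = 19162/3 + 99936 = 318970/3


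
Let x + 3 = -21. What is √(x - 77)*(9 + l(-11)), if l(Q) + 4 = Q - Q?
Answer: 5*I*√101 ≈ 50.249*I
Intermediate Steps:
l(Q) = -4 (l(Q) = -4 + (Q - Q) = -4 + 0 = -4)
x = -24 (x = -3 - 21 = -24)
√(x - 77)*(9 + l(-11)) = √(-24 - 77)*(9 - 4) = √(-101)*5 = (I*√101)*5 = 5*I*√101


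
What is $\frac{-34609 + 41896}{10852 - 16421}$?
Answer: $- \frac{7287}{5569} \approx -1.3085$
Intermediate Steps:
$\frac{-34609 + 41896}{10852 - 16421} = \frac{7287}{10852 - 16421} = \frac{7287}{-5569} = 7287 \left(- \frac{1}{5569}\right) = - \frac{7287}{5569}$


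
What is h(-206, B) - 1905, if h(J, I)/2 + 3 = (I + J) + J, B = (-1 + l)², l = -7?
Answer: -2607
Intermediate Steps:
B = 64 (B = (-1 - 7)² = (-8)² = 64)
h(J, I) = -6 + 2*I + 4*J (h(J, I) = -6 + 2*((I + J) + J) = -6 + 2*(I + 2*J) = -6 + (2*I + 4*J) = -6 + 2*I + 4*J)
h(-206, B) - 1905 = (-6 + 2*64 + 4*(-206)) - 1905 = (-6 + 128 - 824) - 1905 = -702 - 1905 = -2607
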